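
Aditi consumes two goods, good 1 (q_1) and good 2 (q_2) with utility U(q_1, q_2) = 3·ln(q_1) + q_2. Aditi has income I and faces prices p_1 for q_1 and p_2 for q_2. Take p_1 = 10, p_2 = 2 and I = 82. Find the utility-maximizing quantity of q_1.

MU_q_1 = 3/q_1, MU_q_2 = 1. Tangency: 3/q_1 = p_1/p_2.
So q_1*(p_1,p_2) = 3·p_2/p_1, independent of income; and q_2* = (I − 3·p_2)/p_2.
At the given prices: q_1* = 3·2/10 = 0.6.

q_1* = 0.6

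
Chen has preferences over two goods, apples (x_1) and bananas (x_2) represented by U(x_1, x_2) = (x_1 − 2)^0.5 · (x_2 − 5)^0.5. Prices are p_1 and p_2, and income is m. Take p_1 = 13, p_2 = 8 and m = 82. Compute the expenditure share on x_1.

This is Cobb-Douglas in (x_1−2, x_2−5): tangency gives 0.5·p_2·(x_2−5) = 0.5·p_1·(x_1−2).
Substituting into the budget: x_1* = 2 + 0.5·(m − 2·p_1 − 5·p_2)/p_1, and x_2* = 5 + 0.5·(…)/p_2.
Discretionary income = 82 − 2·13 − 5·8 = 16; x_1* = 2 + 0.5·16/13 = 2.6154; x_2* = 5 + 0.5·16/8 = 6.
Expenditure on x_1: 13·2.6154 = 34; share = 0.4146.

share on x_1 = 0.4146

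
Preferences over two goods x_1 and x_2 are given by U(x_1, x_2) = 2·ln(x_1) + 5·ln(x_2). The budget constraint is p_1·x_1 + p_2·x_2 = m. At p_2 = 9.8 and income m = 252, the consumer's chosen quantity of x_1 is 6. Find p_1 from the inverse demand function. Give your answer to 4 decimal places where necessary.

Tangency: MRS = (2/5)·x_2/x_1 = p_1/p_2.
So 2·p_2·x_2 = 5·p_1·x_1; combined with the budget, a share 2/7 of income goes to x_1.
Demand: x_1*(p_1,p_2,m) = 2/7·m/p_1 and x_2* = 5/7·m/p_2.
Set x_1* = 6 in the demand function and solve for p_1: p_1 = 12.

p_1 = 12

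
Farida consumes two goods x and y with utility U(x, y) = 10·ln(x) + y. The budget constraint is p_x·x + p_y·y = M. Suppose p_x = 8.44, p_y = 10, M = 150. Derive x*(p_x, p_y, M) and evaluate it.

Set MRS = p_x/p_y: (10/x)/1 = p_x/p_y.
So x*(p_x,p_y) = 10·p_y/p_x, independent of income; and y* = (M − 10·p_y)/p_y.
At the given prices: x* = 10·10/8.44 = 11.8483.

x* = 11.8483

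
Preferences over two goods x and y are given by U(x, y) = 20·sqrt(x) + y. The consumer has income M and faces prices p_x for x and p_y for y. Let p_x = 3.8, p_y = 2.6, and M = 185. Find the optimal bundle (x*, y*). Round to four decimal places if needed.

x* = 46.8144, y* = 2.7328

MU_x = 10/√x, MU_y = 1. Tangency: 10/√x = p_x/p_y.
Thus x* = (10·p_y/p_x)² — independent of M — with the rest of income spent on y.
Plugging in: x* = (10·2.6/3.8)² = 46.8144, y* = 2.7328.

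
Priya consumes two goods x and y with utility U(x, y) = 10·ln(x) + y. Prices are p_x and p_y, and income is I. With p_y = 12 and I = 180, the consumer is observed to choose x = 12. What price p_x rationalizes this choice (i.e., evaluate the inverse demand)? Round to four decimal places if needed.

MU_x = 10/x, MU_y = 1. Tangency: 10/x = p_x/p_y.
So x*(p_x,p_y) = 10·p_y/p_x, independent of income; and y* = (I − 10·p_y)/p_y.
Set x* = 12 in the demand function and solve for p_x: p_x = 10.

p_x = 10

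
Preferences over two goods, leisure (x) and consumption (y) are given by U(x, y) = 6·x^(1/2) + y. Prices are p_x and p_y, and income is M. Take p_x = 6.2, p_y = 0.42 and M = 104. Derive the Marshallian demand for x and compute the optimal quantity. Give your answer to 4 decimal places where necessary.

x* = 0.0413

Utility is quasi-linear in y; the FOC for x is 3/√x = p_x/p_y.
Thus x* = (3·p_y/p_x)² — independent of M — with the rest of income spent on y.
Plugging in: x* = (3·0.42/6.2)² = 0.0413.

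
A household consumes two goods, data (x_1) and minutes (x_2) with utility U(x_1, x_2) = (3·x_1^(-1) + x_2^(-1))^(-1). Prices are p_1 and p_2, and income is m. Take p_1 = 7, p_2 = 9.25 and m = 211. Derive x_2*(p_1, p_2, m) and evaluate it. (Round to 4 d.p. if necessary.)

x_2* = 9.0998

MU_x_1 ∝ 3·x_1^(-2), MU_x_2 ∝ x_2^(-2), so MRS = 3·(x_2/x_1)^(2) = p_1/p_2.
Hence x_2/x_1 = ((1/3)·p_1/p_2)^(1/(2)), i.e. raised to the 0.5 power.
Substitute x_2 = (x_2/x_1)·x_1 into the budget: x_1* = m/(p_1 + p_2·(x_2/x_1)).
Numerically x_2/x_1 = 0.502247, so x_1* = 211/(7 + 9.25·0.502247) = 18.1181 and x_2* = 0.502247·18.1181 = 9.0998.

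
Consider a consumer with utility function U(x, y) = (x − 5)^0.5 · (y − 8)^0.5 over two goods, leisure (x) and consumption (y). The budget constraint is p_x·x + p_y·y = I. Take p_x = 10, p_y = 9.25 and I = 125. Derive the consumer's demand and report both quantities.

This is Cobb-Douglas in (x−5, y−8): tangency gives 0.5·p_y·(y−8) = 0.5·p_x·(x−5).
After buying the subsistence bundle (5, 8), a share 0.5 of the remaining income goes to x: x* = 5 + 0.5·(I − 5p_x − 8p_y)/p_x.
Discretionary income = 125 − 5·10 − 8·9.25 = 1; x* = 5 + 0.5·1/10 = 5.05; y* = 8 + 0.5·1/9.25 = 8.0541.

x* = 5.05, y* = 8.0541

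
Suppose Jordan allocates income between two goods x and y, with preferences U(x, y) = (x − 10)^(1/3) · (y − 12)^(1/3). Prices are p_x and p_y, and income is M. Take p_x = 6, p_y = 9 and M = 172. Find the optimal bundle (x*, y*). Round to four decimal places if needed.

MRS = (y−12)/(x−10). Tangency with p_x/p_y gives y−12 = (p_x/p_y)·(x−10).
After buying the subsistence bundle (10, 12), a share 0.5 of the remaining income goes to x: x* = 10 + 0.5·(M − 10p_x − 12p_y)/p_x.
Discretionary income = 172 − 10·6 − 12·9 = 4; x* = 10 + 0.5·4/6 = 10.3333; y* = 12 + 0.5·4/9 = 12.2222.

x* = 10.3333, y* = 12.2222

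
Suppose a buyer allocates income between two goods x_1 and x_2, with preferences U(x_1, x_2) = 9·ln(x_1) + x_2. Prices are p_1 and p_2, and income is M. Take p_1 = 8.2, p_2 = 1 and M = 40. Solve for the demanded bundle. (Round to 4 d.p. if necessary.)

x_1* = 1.0976, x_2* = 31

Set MRS = p_1/p_2: (9/x_1)/1 = p_1/p_2.
So x_1*(p_1,p_2) = 9·p_2/p_1, independent of income; and x_2* = (M − 9·p_2)/p_2.
At the given prices: x_1* = 9·1/8.2 = 1.0976, and x_2* = 31.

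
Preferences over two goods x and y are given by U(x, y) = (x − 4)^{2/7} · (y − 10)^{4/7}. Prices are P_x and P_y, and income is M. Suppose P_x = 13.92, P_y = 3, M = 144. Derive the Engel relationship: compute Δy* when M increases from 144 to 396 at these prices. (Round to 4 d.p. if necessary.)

Δy* = 56

Let x' = x−4, y' = y−10. MRS = (1/2)·y'/x' = P_x/P_y.
Substituting into the budget: x* = 4 + 1/3·(M − 4·P_x − 10·P_y)/P_x, and y* = 10 + 2/3·(…)/P_y.
Discretionary income = 144 − 4·13.92 − 10·3 = 58.32; y* = 10 + 2/3·58.32/3 = 22.96.
At M' = 396: y* = 78.96. Change: 78.96 − 22.96 = 56.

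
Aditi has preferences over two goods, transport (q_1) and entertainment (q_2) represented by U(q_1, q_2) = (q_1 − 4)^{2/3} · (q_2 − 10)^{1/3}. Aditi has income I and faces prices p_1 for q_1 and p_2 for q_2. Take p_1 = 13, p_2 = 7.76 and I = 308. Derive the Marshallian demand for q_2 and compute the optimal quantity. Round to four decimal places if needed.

q_2* = 17.6632

Let q_1' = q_1−4, q_2' = q_2−10. MRS = 2·q_2'/q_1' = p_1/p_2.
Substituting into the budget: q_1* = 4 + 2/3·(I − 4·p_1 − 10·p_2)/p_1, and q_2* = 10 + 1/3·(…)/p_2.
Discretionary income = 308 − 4·13 − 10·7.76 = 178.4; q_2* = 10 + 1/3·178.4/7.76 = 17.6632.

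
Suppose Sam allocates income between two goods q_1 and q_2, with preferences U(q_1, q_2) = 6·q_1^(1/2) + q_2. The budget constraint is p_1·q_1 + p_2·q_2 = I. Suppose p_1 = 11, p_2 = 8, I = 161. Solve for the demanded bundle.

q_1* = 4.7603, q_2* = 13.5795

Set MRS = p_1/p_2: 3·q_1^(−1/2) = p_1/p_2.
Thus q_1* = (3·p_2/p_1)² — independent of I — with the rest of income spent on q_2.
Plugging in: q_1* = (3·8/11)² = 4.7603, q_2* = 13.5795.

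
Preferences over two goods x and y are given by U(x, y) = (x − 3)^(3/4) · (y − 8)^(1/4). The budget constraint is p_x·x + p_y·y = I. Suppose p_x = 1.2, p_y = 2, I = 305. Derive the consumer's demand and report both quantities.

Let x' = x−3, y' = y−8. MRS = 3·y'/x' = p_x/p_y.
After buying the subsistence bundle (3, 8), a share 0.75 of the remaining income goes to x: x* = 3 + 0.75·(I − 3p_x − 8p_y)/p_x.
Discretionary income = 305 − 3·1.2 − 8·2 = 285.4; x* = 3 + 0.75·285.4/1.2 = 181.375; y* = 8 + 0.25·285.4/2 = 43.675.

x* = 181.375, y* = 43.675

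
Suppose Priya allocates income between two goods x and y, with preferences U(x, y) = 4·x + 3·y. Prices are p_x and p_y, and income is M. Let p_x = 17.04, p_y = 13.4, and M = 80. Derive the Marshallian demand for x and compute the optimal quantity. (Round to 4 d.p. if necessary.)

Perfect substitutes: compare marginal utility per dollar. 4/p_x vs 3/p_y → 0.2347 vs 0.2239.
x gives more utility per dollar, so spend all income on x: x* = M/p_x, y* = 0.
Numerically: x* = 4.6948, y* = 0.

x* = 4.6948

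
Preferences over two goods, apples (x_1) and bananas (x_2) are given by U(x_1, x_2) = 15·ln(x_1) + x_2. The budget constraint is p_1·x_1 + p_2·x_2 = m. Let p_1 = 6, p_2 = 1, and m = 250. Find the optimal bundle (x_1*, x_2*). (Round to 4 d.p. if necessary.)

x_1* = 2.5, x_2* = 235

Set MRS = p_1/p_2: (15/x_1)/1 = p_1/p_2.
So x_1*(p_1,p_2) = 15·p_2/p_1, independent of income; and x_2* = (m − 15·p_2)/p_2.
At the given prices: x_1* = 15·1/6 = 2.5, and x_2* = 235.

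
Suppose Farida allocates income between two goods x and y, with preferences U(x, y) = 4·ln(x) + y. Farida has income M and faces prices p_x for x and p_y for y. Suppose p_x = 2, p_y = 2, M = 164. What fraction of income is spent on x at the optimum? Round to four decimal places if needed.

share on x = 0.0488

MU_x = 4/x, MU_y = 1. Tangency: 4/x = p_x/p_y.
So x*(p_x,p_y) = 4·p_y/p_x, independent of income; and y* = (M − 4·p_y)/p_y.
At the given prices: x* = 4·2/2 = 4, and y* = 78.
Expenditure on x: 2·4 = 8; share = 0.0488.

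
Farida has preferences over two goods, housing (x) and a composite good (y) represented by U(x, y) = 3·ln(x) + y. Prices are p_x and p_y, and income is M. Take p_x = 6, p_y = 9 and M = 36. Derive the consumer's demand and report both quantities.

MU_x = 3/x, MU_y = 1. Tangency: 3/x = p_x/p_y.
So x*(p_x,p_y) = 3·p_y/p_x, independent of income; and y* = (M − 3·p_y)/p_y.
At the given prices: x* = 3·9/6 = 4.5, and y* = 1.

x* = 4.5, y* = 1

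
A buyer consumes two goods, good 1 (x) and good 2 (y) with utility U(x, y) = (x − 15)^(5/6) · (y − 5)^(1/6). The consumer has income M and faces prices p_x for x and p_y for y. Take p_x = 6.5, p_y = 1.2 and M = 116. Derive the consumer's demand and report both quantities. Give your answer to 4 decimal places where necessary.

Let x' = x−15, y' = y−5. MRS = 5·y'/x' = p_x/p_y.
After buying the subsistence bundle (15, 5), a share 5/6 of the remaining income goes to x: x* = 15 + 5/6·(M − 15p_x − 5p_y)/p_x.
Discretionary income = 116 − 15·6.5 − 5·1.2 = 12.5; x* = 15 + 5/6·12.5/6.5 = 16.6026; y* = 5 + 1/6·12.5/1.2 = 6.7361.

x* = 16.6026, y* = 6.7361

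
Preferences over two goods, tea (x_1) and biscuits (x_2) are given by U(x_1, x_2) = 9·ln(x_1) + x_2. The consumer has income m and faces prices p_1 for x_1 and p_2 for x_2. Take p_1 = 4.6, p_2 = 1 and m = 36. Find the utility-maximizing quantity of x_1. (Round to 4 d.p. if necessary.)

x_1* = 1.9565

MU_x_1 = 9/x_1, MU_x_2 = 1. Tangency: 9/x_1 = p_1/p_2.
So x_1*(p_1,p_2) = 9·p_2/p_1, independent of income; and x_2* = (m − 9·p_2)/p_2.
At the given prices: x_1* = 9·1/4.6 = 1.9565.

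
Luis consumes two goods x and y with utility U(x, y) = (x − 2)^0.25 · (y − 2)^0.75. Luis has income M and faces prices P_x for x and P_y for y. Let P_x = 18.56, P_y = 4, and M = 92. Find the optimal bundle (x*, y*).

Let x' = x−2, y' = y−2. MRS = (1/3)·y'/x' = P_x/P_y.
After buying the subsistence bundle (2, 2), a share 0.25 of the remaining income goes to x: x* = 2 + 0.25·(M − 2P_x − 2P_y)/P_x.
Discretionary income = 92 − 2·18.56 − 2·4 = 46.88; x* = 2 + 0.25·46.88/18.56 = 2.6315; y* = 2 + 0.75·46.88/4 = 10.79.

x* = 2.6315, y* = 10.79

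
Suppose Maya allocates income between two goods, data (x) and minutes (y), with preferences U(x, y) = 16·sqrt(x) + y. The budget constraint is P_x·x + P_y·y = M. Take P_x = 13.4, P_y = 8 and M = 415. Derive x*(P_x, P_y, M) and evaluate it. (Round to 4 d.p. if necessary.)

Set MRS = P_x/P_y: 8·x^(−1/2) = P_x/P_y.
Solve: √x = 8·P_y/P_x, so x*(P_x,P_y) = (8·P_y/P_x)², and y* = (M − P_x·x*)/P_y.
Plugging in: x* = (8·8/13.4)² = 22.8113.

x* = 22.8113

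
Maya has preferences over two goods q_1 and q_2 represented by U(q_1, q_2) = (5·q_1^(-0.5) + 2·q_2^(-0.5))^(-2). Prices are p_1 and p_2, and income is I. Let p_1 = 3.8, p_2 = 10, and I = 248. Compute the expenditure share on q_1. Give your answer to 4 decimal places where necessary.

MU_q_1 ∝ 5·q_1^(-1.5), MU_q_2 ∝ 2·q_2^(-1.5), so MRS = (5/2)·(q_2/q_1)^(1.5) = p_1/p_2.
Solve for the ratio: q_2/q_1 = [(2/5)·p_1/p_2]^(2/3).
Substitute q_2 = (q_2/q_1)·q_1 into the budget: q_1* = I/(p_1 + p_2·(q_2/q_1)).
Numerically q_2/q_1 = 0.284815, so q_1* = 248/(3.8 + 10·0.284815) = 37.3036 and q_2* = 0.284815·37.3036 = 10.6246.
Expenditure on q_1: 3.8·37.3036 = 141.7538; share = 0.5716.

share on q_1 = 0.5716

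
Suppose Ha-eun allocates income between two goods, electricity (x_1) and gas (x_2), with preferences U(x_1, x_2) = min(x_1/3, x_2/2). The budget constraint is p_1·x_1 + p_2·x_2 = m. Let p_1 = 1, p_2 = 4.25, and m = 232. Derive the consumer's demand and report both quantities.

With perfect complements, no substitution: consume in ratio x_1:x_2 = 3:2.
Budget: p_1·x_1 + p_2·(2/3)·x_1 = m, so (3·p_1 + 2·p_2)·x_1 = 3·m.
Demand: x_1*(p_1,p_2,m) = 3·m/(3·p_1 + 2·p_2), x_2* = 2·m/(3·p_1 + 2·p_2).
Here 3·1 + 2·4.25 = 11.5, giving x_1* = 60.5217 and x_2* = 40.3478.

x_1* = 60.5217, x_2* = 40.3478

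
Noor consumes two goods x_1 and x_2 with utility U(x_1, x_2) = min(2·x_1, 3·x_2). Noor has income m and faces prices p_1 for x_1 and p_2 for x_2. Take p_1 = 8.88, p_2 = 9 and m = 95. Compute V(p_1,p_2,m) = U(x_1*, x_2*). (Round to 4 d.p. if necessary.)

V = 12.7688

With perfect complements, no substitution: consume in ratio x_1:x_2 = 3:2.
Budget: p_1·x_1 + p_2·(2/3)·x_1 = m, so (3·p_1 + 2·p_2)·x_1 = 3·m.
Demand: x_1*(p_1,p_2,m) = 3·m/(3·p_1 + 2·p_2), x_2* = 2·m/(3·p_1 + 2·p_2).
Here 3·8.88 + 2·9 = 44.64, giving x_1* = 6.3844 and x_2* = 4.2563.
Utility at the optimum: U(6.3844, 4.2563) = 12.7688.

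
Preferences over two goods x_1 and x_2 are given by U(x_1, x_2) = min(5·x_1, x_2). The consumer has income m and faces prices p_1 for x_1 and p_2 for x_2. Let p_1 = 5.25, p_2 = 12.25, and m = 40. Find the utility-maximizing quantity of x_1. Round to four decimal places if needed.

x_1* = 0.6015

Demand: x_1*(p_1,p_2,m) = m/(p_1 + 5·p_2), x_2* = 5·m/(p_1 + 5·p_2).
Here 5.25 + 5·12.25 = 66.5, giving x_1* = 0.6015.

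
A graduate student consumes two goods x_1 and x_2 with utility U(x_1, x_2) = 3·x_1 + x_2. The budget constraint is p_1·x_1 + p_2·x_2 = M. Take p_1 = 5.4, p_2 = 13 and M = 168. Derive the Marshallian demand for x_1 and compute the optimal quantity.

x_1* = 31.1111

Perfect substitutes: compare marginal utility per dollar. 3/p_1 vs 1/p_2 → 0.5556 vs 0.0769.
x_1 gives more utility per dollar, so spend all income on x_1: x_1* = M/p_1, x_2* = 0.
Numerically: x_1* = 31.1111, x_2* = 0.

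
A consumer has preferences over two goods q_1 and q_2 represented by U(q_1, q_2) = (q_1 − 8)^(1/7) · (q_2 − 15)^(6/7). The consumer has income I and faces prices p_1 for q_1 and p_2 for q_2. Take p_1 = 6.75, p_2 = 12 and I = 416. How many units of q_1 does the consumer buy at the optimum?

This is Cobb-Douglas in (q_1−8, q_2−15): tangency gives 1/7·p_2·(q_2−15) = 6/7·p_1·(q_1−8).
After buying the subsistence bundle (8, 15), a share 1/7 of the remaining income goes to q_1: q_1* = 8 + 1/7·(I − 8p_1 − 15p_2)/p_1.
Discretionary income = 416 − 8·6.75 − 15·12 = 182; q_1* = 8 + 1/7·182/6.75 = 11.8519.

q_1* = 11.8519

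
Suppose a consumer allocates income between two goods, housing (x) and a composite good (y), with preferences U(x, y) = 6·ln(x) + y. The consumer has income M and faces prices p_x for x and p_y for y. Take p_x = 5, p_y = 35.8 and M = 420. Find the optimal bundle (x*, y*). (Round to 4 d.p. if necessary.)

Set MRS = p_x/p_y: (6/x)/1 = p_x/p_y.
So x*(p_x,p_y) = 6·p_y/p_x, independent of income; and y* = (M − 6·p_y)/p_y.
At the given prices: x* = 6·35.8/5 = 42.96, and y* = 5.7318.

x* = 42.96, y* = 5.7318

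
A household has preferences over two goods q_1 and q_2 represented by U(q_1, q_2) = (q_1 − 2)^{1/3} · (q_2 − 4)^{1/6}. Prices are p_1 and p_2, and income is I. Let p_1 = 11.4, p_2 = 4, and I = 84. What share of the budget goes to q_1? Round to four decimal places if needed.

share on q_1 = 0.6302

This is Cobb-Douglas in (q_1−2, q_2−4): tangency gives 1/3·p_2·(q_2−4) = 1/6·p_1·(q_1−2).
After buying the subsistence bundle (2, 4), a share 2/3 of the remaining income goes to q_1: q_1* = 2 + 2/3·(I − 2p_1 − 4p_2)/p_1.
Discretionary income = 84 − 2·11.4 − 4·4 = 45.2; q_1* = 2 + 2/3·45.2/11.4 = 4.6433; q_2* = 4 + 1/3·45.2/4 = 7.7667.
Expenditure on q_1: 11.4·4.6433 = 52.9333; share = 0.6302.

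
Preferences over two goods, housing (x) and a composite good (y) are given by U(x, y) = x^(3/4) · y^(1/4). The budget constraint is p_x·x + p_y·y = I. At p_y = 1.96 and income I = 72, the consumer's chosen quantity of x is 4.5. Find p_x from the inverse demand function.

p_x = 12

MU_x/MU_y = (0.75·y)/(0.25·x); tangency sets this equal to p_x/p_y.
So 0.75·p_y·y = 0.25·p_x·x; combined with the budget, a share 0.75 of income goes to x.
Demand: x*(p_x,p_y,I) = 0.75·I/p_x and y* = 0.25·I/p_y.
Set x* = 4.5 in the demand function and solve for p_x: p_x = 12.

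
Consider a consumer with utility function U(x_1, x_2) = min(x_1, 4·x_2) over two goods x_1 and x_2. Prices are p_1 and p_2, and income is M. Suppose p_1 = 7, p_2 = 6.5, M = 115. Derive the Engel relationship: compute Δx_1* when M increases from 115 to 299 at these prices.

With perfect complements, no substitution: consume in ratio x_1:x_2 = 4:1.
Budget: p_1·x_1 + p_2·(1/4)·x_1 = M, so (4·p_1 + p_2)·x_1 = 4·M.
Demand: x_1*(p_1,p_2,M) = 4·M/(4·p_1 + p_2), x_2* = M/(4·p_1 + p_2).
Here 4·7 + 6.5 = 34.5, giving x_1* = 13.3333.
At M' = 299: x_1* = 34.6667. Change: 34.6667 − 13.3333 = 21.3333.

Δx_1* = 21.3333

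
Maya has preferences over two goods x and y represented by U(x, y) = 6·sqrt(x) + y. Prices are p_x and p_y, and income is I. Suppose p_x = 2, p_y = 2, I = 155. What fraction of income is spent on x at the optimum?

share on x = 0.1161

Utility is quasi-linear in y; the FOC for x is 3/√x = p_x/p_y.
Solve: √x = 3·p_y/p_x, so x*(p_x,p_y) = (3·p_y/p_x)², and y* = (I − p_x·x*)/p_y.
Plugging in: x* = (3·2/2)² = 9, y* = 68.5.
Expenditure on x: 2·9 = 18; share = 0.1161.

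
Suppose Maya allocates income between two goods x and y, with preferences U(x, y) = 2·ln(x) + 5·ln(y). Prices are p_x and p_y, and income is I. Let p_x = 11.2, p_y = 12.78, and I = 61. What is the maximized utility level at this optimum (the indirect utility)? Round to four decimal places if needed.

V = 7.017

The MRS is (2/5)·y/x. Set MRS = p_x/p_y.
So 2·p_y·y = 5·p_x·x; combined with the budget, a share 2/7 of income goes to x.
Demand: x*(p_x,p_y,I) = 2/7·I/p_x and y* = 5/7·I/p_y.
At p_x=11.2, p_y=12.78, I=61: x* = 2/7·61/11.2 = 1.5561, y* = 3.4093.
Utility at the optimum: U(1.5561, 3.4093) = 7.017.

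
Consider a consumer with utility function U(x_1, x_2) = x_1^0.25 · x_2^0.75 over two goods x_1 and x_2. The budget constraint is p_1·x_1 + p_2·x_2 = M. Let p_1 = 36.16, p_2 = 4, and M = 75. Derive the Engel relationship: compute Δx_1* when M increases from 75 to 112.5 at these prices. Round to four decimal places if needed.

Tangency: MRS = (1/3)·x_2/x_1 = p_1/p_2.
So 0.25·p_2·x_2 = 0.75·p_1·x_1; combined with the budget, a share 0.25 of income goes to x_1.
Demand: x_1*(p_1,p_2,M) = 0.25·M/p_1 and x_2* = 0.75·M/p_2.
At p_1=36.16, p_2=4, M=75: x_1* = 0.25·75/36.16 = 0.5185.
At M' = 112.5: x_1* = 0.7778. Change: 0.7778 − 0.5185 = 0.2593.

Δx_1* = 0.2593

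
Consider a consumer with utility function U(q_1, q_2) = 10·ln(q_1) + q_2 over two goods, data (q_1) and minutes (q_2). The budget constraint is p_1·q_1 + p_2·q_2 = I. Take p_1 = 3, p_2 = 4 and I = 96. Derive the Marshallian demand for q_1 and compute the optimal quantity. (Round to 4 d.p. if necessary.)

Set MRS = p_1/p_2: (10/q_1)/1 = p_1/p_2.
So q_1*(p_1,p_2) = 10·p_2/p_1, independent of income; and q_2* = (I − 10·p_2)/p_2.
At the given prices: q_1* = 10·4/3 = 13.3333.

q_1* = 13.3333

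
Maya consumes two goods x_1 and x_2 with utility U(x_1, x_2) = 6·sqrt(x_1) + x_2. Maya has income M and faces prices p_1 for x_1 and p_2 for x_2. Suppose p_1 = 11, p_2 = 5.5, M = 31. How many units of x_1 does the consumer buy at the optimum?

x_1* = 2.25

MU_x_1 = 3/√x_1, MU_x_2 = 1. Tangency: 3/√x_1 = p_1/p_2.
Thus x_1* = (3·p_2/p_1)² — independent of M — with the rest of income spent on x_2.
Plugging in: x_1* = (3·5.5/11)² = 2.25.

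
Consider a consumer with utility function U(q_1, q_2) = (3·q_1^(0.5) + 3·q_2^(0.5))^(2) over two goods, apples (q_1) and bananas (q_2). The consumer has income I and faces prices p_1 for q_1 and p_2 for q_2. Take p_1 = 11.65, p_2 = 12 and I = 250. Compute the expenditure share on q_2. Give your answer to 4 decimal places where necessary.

With the ratio pinned down, the budget gives q_1* = I/(p_1 + p_2·(q_2/q_1)) and q_2* = (q_2/q_1)·q_1*.
Numerically q_2/q_1 = 0.942517, so q_1* = 250/(11.65 + 12·0.942517) = 10.8884 and q_2* = 0.942517·10.8884 = 10.2625.
Expenditure on q_2: 12·10.2625 = 123.1501; share = 0.4926.

share on q_2 = 0.4926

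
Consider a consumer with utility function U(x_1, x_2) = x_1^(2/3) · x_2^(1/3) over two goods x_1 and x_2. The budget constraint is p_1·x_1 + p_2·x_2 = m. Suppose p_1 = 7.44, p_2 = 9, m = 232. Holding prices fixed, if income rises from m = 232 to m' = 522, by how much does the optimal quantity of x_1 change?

Δx_1* = 25.9857

Demand: x_1*(p_1,p_2,m) = 2/3·m/p_1 and x_2* = 1/3·m/p_2.
At p_1=7.44, p_2=9, m=232: x_1* = 2/3·232/7.44 = 20.7885.
At m' = 522: x_1* = 46.7742. Change: 46.7742 − 20.7885 = 25.9857.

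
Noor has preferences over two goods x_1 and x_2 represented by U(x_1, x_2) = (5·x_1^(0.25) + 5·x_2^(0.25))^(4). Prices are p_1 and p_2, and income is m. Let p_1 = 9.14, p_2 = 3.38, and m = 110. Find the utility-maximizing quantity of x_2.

With the ratio pinned down, the budget gives x_1* = m/(p_1 + p_2·(x_2/x_1)) and x_2* = (x_2/x_1)·x_1*.
Numerically x_2/x_1 = 3.767379, so x_1* = 110/(9.14 + 3.38·3.767379) = 5.0289 and x_2* = 3.767379·5.0289 = 18.9456.

x_2* = 18.9456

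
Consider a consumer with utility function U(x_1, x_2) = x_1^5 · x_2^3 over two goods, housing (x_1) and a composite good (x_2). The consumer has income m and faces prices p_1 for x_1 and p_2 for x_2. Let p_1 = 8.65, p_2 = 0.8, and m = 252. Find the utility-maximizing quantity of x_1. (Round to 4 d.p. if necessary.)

x_1* = 18.2081

Tangency: MRS = (5/3)·x_2/x_1 = p_1/p_2.
So 5·p_2·x_2 = 3·p_1·x_1; combined with the budget, a share 0.625 of income goes to x_1.
Demand: x_1*(p_1,p_2,m) = 0.625·m/p_1 and x_2* = 0.375·m/p_2.
At p_1=8.65, p_2=0.8, m=252: x_1* = 0.625·252/8.65 = 18.2081.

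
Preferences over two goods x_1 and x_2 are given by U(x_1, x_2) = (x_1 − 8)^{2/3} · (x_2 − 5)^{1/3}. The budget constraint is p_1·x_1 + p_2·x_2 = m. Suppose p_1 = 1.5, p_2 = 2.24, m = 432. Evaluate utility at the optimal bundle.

V = 126.1632

Discretionary income = 432 − 8·1.5 − 5·2.24 = 408.8; x_1* = 8 + 2/3·408.8/1.5 = 189.6889; x_2* = 5 + 1/3·408.8/2.24 = 65.8333.
Utility at the optimum: U(189.6889, 65.8333) = 126.1632.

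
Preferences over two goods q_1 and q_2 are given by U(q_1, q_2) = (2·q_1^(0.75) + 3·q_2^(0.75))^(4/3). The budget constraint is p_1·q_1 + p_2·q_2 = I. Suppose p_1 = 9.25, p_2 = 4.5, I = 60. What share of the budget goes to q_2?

share on q_2 = 0.9778

From the CES first-order condition, (2/3)·(q_2/q_1)^(0.25) = p_1/p_2.
Hence q_2/q_1 = ((3/2)·p_1/p_2)^(1/(0.25)), i.e. raised to the 4 power.
Substitute q_2 = (q_2/q_1)·q_1 into the budget: q_1* = I/(p_1 + p_2·(q_2/q_1)).
Numerically q_2/q_1 = 90.381993, so q_1* = 60/(9.25 + 4.5·90.381993) = 0.1442 and q_2* = 90.381993·0.1442 = 13.0368.
Expenditure on q_2: 4.5·13.0368 = 58.6658; share = 0.9778.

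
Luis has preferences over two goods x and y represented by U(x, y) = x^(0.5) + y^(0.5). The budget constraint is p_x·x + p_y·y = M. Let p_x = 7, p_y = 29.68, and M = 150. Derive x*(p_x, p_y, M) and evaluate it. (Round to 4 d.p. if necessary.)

MRS = MU_x/MU_y = (y/x)^(0.5). Set equal to p_x/p_y.
Hence y/x = (p_x/p_y)^(1/(0.5)), i.e. raised to the 2 power.
With the ratio pinned down, the budget gives x* = M/(p_x + p_y·(y/x)) and y* = (y/x)·x*.
Numerically y/x = 0.055625, so x* = 150/(7 + 29.68·0.055625) = 17.3391.

x* = 17.3391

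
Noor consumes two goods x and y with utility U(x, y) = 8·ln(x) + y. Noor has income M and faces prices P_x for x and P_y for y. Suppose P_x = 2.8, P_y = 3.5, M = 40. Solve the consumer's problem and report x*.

MU_x = 8/x, MU_y = 1. Tangency: 8/x = P_x/P_y.
So x*(P_x,P_y) = 8·P_y/P_x, independent of income; and y* = (M − 8·P_y)/P_y.
At the given prices: x* = 8·3.5/2.8 = 10.

x* = 10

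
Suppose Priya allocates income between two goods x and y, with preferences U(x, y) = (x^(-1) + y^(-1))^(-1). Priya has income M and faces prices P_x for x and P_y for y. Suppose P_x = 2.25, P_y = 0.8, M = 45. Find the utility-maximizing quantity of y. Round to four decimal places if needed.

Numerically y/x = 1.677051, so x* = 45/(2.25 + 0.8·1.677051) = 12.5291 and y* = 1.677051·12.5291 = 21.0119.

y* = 21.0119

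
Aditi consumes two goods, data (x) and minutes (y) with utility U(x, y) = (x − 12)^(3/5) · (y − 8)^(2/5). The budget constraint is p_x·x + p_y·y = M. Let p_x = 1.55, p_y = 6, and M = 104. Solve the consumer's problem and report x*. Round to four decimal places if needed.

x* = 26.4774

This is Cobb-Douglas in (x−12, y−8): tangency gives 0.6·p_y·(y−8) = 0.4·p_x·(x−12).
After buying the subsistence bundle (12, 8), a share 0.6 of the remaining income goes to x: x* = 12 + 0.6·(M − 12p_x − 8p_y)/p_x.
Discretionary income = 104 − 12·1.55 − 8·6 = 37.4; x* = 12 + 0.6·37.4/1.55 = 26.4774.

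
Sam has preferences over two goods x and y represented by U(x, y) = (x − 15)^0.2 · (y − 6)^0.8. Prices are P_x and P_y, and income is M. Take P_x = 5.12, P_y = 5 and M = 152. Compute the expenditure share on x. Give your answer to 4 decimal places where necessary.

share on x = 0.5647

Let x' = x−15, y' = y−6. MRS = (1/4)·y'/x' = P_x/P_y.
Substituting into the budget: x* = 15 + 0.2·(M − 15·P_x − 6·P_y)/P_x, and y* = 6 + 0.8·(…)/P_y.
Discretionary income = 152 − 15·5.12 − 6·5 = 45.2; x* = 15 + 0.2·45.2/5.12 = 16.7656; y* = 6 + 0.8·45.2/5 = 13.232.
Expenditure on x: 5.12·16.7656 = 85.84; share = 0.5647.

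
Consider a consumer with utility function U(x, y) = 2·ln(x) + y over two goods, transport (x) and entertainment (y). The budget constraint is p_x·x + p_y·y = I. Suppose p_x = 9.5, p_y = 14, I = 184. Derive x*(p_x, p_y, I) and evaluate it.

x* = 2.9474

So x*(p_x,p_y) = 2·p_y/p_x, independent of income; and y* = (I − 2·p_y)/p_y.
At the given prices: x* = 2·14/9.5 = 2.9474.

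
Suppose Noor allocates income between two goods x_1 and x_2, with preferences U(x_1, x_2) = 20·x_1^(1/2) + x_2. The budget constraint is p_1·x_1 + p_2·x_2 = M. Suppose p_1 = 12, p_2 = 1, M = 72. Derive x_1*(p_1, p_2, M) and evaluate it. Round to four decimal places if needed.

Solve: √x_1 = 10·p_2/p_1, so x_1*(p_1,p_2) = (10·p_2/p_1)², and x_2* = (M − p_1·x_1*)/p_2.
Plugging in: x_1* = (10·1/12)² = 0.6944.

x_1* = 0.6944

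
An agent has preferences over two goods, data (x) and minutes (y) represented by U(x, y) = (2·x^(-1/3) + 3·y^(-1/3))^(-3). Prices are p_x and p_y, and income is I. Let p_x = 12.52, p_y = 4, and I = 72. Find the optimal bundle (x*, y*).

MU_x ∝ 2·x^(-4/3), MU_y ∝ 3·y^(-4/3), so MRS = (2/3)·(y/x)^(4/3) = p_x/p_y.
Solve for the ratio: y/x = [(3/2)·p_x/p_y]^(0.75).
Substitute y = (y/x)·x into the budget: x* = I/(p_x + p_y·(y/x)).
Numerically y/x = 3.18953, so x* = 72/(12.52 + 4·3.18953) = 2.8483 and y* = 3.18953·2.8483 = 9.0848.

x* = 2.8483, y* = 9.0848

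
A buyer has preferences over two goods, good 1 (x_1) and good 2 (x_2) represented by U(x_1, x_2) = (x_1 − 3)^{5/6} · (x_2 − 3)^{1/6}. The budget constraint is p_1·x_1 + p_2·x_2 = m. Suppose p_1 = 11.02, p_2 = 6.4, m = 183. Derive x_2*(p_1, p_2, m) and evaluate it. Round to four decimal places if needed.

x_2* = 6.4047

Discretionary income = 183 − 3·11.02 − 3·6.4 = 130.74; x_2* = 3 + 1/6·130.74/6.4 = 6.4047.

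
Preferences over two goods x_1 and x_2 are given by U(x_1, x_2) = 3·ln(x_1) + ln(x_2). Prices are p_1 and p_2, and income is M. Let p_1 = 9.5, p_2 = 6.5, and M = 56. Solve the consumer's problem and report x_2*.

MU_x_1/MU_x_2 = (3·x_2)/(x_1); tangency sets this equal to p_1/p_2.
Rearranging, p_2·x_2 = (1/3)·p_1·x_1. Substituting into the budget gives p_1·x_1·(1 + (1/3)) = M.
Demand: x_1*(p_1,p_2,M) = 0.75·M/p_1 and x_2* = 0.25·M/p_2.
At p_1=9.5, p_2=6.5, M=56: x_2* = 0.25·56/6.5 = 2.1538.

x_2* = 2.1538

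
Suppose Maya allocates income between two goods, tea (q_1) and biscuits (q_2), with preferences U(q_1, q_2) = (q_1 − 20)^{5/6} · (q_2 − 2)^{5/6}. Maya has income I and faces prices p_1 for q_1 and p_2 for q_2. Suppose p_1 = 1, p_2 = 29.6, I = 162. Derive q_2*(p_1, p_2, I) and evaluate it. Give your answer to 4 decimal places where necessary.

MRS = (q_2−2)/(q_1−20). Tangency with p_1/p_2 gives q_2−2 = (p_1/p_2)·(q_1−20).
Substituting into the budget: q_1* = 20 + 0.5·(I − 20·p_1 − 2·p_2)/p_1, and q_2* = 2 + 0.5·(…)/p_2.
Discretionary income = 162 − 20·1 − 2·29.6 = 82.8; q_2* = 2 + 0.5·82.8/29.6 = 3.3986.

q_2* = 3.3986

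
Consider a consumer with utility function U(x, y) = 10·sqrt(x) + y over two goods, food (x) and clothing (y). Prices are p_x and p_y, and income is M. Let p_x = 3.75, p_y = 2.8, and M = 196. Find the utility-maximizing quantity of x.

x* = 13.9378

Solve: √x = 5·p_y/p_x, so x*(p_x,p_y) = (5·p_y/p_x)², and y* = (M − p_x·x*)/p_y.
Plugging in: x* = (5·2.8/3.75)² = 13.9378.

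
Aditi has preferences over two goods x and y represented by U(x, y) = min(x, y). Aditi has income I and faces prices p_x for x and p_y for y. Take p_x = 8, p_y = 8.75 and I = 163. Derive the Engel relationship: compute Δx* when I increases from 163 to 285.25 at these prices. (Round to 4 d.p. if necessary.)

With perfect complements, no substitution: consume in ratio x:y = 1:1.
Budget: p_x·x + p_y·x = I, so (p_x + p_y)·x = I.
Demand: x*(p_x,p_y,I) = I/(p_x + p_y), y* = I/(p_x + p_y).
Here 8 + 8.75 = 16.75, giving x* = 9.7313.
At I' = 285.25: x* = 17.0299. Change: 17.0299 − 9.7313 = 7.2985.

Δx* = 7.2985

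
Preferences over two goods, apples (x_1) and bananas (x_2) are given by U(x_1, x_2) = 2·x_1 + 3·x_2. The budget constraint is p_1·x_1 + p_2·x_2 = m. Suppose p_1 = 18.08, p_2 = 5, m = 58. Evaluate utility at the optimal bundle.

Perfect substitutes: compare marginal utility per dollar. 2/p_1 vs 3/p_2 → 0.1106 vs 0.6.
x_2 gives more utility per dollar, so spend all income on x_2: x_2* = m/p_2, x_1* = 0.
Numerically: x_1* = 0, x_2* = 11.6.
Utility at the optimum: U(0, 11.6) = 34.8.

V = 34.8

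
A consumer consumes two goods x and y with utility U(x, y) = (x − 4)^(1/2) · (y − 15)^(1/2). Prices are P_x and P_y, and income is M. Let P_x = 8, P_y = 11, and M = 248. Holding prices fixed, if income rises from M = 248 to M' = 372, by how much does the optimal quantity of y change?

MRS = (y−15)/(x−4). Tangency with P_x/P_y gives y−15 = (P_x/P_y)·(x−4).
After buying the subsistence bundle (4, 15), a share 0.5 of the remaining income goes to x: x* = 4 + 0.5·(M − 4P_x − 15P_y)/P_x.
Discretionary income = 248 − 4·8 − 15·11 = 51; y* = 15 + 0.5·51/11 = 17.3182.
At M' = 372: y* = 22.9545. Change: 22.9545 − 17.3182 = 5.6364.

Δy* = 5.6364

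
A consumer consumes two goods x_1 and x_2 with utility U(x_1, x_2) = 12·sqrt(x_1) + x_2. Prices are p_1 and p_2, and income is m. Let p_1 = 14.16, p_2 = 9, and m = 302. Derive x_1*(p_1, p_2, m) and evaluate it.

Set MRS = p_1/p_2: 6·x_1^(−1/2) = p_1/p_2.
Solve: √x_1 = 6·p_2/p_1, so x_1*(p_1,p_2) = (6·p_2/p_1)², and x_2* = (m − p_1·x_1*)/p_2.
Plugging in: x_1* = (6·9/14.16)² = 14.5432.

x_1* = 14.5432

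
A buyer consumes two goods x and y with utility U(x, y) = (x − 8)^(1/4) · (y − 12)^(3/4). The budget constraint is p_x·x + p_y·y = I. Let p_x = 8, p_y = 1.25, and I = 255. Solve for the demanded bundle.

x* = 13.5, y* = 117.6

Discretionary income = 255 − 8·8 − 12·1.25 = 176; x* = 8 + 0.25·176/8 = 13.5; y* = 12 + 0.75·176/1.25 = 117.6.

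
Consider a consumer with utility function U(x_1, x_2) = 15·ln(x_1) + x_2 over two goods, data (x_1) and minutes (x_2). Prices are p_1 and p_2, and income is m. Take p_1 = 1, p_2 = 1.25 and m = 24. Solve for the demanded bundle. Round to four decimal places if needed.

Set MRS = p_1/p_2: (15/x_1)/1 = p_1/p_2.
So x_1*(p_1,p_2) = 15·p_2/p_1, independent of income; and x_2* = (m − 15·p_2)/p_2.
At the given prices: x_1* = 15·1.25/1 = 18.75, and x_2* = 4.2.

x_1* = 18.75, x_2* = 4.2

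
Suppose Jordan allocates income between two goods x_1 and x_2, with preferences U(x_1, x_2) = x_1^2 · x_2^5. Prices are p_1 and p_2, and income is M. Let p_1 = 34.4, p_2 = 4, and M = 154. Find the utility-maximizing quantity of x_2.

x_2* = 27.5

The MRS is (2/5)·x_2/x_1. Set MRS = p_1/p_2.
So 2·p_2·x_2 = 5·p_1·x_1; combined with the budget, a share 2/7 of income goes to x_1.
Demand: x_1*(p_1,p_2,M) = 2/7·M/p_1 and x_2* = 5/7·M/p_2.
At p_1=34.4, p_2=4, M=154: x_2* = 5/7·154/4 = 27.5.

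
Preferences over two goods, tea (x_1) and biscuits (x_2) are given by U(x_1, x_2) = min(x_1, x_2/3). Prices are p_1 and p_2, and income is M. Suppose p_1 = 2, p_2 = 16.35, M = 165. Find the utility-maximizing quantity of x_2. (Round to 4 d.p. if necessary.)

x_2* = 9.6964

With perfect complements, no substitution: consume in ratio x_1:x_2 = 1:3.
Budget: p_1·x_1 + p_2·3·x_1 = M, so (p_1 + 3·p_2)·x_1 = M.
Demand: x_1*(p_1,p_2,M) = M/(p_1 + 3·p_2), x_2* = 3·M/(p_1 + 3·p_2).
Here 2 + 3·16.35 = 51.05, giving x_2* = 9.6964.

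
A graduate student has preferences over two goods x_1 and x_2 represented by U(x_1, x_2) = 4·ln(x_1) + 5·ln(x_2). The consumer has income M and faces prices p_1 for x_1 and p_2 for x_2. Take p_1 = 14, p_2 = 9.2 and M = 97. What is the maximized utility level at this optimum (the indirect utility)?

MU_x_1/MU_x_2 = (4·x_2)/(5·x_1); tangency sets this equal to p_1/p_2.
So 4·p_2·x_2 = 5·p_1·x_1; combined with the budget, a share 4/9 of income goes to x_1.
Demand: x_1*(p_1,p_2,M) = 4/9·M/p_1 and x_2* = 5/9·M/p_2.
At p_1=14, p_2=9.2, M=97: x_1* = 4/9·97/14 = 3.0794, x_2* = 5.8575.
Utility at the optimum: U(3.0794, 5.8575) = 13.3375.

V = 13.3375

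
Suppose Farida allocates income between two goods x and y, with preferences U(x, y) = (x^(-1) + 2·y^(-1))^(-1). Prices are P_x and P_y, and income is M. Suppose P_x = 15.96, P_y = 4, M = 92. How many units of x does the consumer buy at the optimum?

x* = 3.375

MRS = MU_x/MU_y = (1/2)·(y/x)^(2). Set equal to P_x/P_y.
Solve for the ratio: y/x = [2·P_x/P_y]^(0.5).
Substitute y = (y/x)·x into the budget: x* = M/(P_x + P_y·(y/x)).
Numerically y/x = 2.824889, so x* = 92/(15.96 + 4·2.824889) = 3.375.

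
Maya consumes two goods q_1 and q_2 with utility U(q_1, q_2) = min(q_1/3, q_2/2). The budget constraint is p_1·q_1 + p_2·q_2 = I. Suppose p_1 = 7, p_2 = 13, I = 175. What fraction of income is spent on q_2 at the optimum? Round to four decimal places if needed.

With perfect complements, no substitution: consume in ratio q_1:q_2 = 3:2.
Budget: p_1·q_1 + p_2·(2/3)·q_1 = I, so (3·p_1 + 2·p_2)·q_1 = 3·I.
Demand: q_1*(p_1,p_2,I) = 3·I/(3·p_1 + 2·p_2), q_2* = 2·I/(3·p_1 + 2·p_2).
Here 3·7 + 2·13 = 47, giving q_1* = 11.1702 and q_2* = 7.4468.
Expenditure on q_2: 13·7.4468 = 96.8085; share = 0.5532.

share on q_2 = 0.5532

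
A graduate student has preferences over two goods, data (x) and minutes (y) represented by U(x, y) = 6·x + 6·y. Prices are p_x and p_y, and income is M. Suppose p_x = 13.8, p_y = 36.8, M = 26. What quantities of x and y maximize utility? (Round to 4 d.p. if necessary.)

Perfect substitutes: compare marginal utility per dollar. 6/p_x vs 6/p_y → 0.4348 vs 0.163.
x gives more utility per dollar, so spend all income on x: x* = M/p_x, y* = 0.
Numerically: x* = 1.8841, y* = 0.

x* = 1.8841, y* = 0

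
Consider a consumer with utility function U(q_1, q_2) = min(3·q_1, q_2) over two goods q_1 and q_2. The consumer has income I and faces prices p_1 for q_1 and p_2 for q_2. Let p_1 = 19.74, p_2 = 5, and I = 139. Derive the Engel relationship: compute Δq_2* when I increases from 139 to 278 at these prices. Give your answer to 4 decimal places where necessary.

With perfect complements, no substitution: consume in ratio q_1:q_2 = 1:3.
Budget: p_1·q_1 + p_2·3·q_1 = I, so (p_1 + 3·p_2)·q_1 = I.
Demand: q_1*(p_1,p_2,I) = I/(p_1 + 3·p_2), q_2* = 3·I/(p_1 + 3·p_2).
Here 19.74 + 3·5 = 34.74, giving q_2* = 12.0035.
At I' = 278: q_2* = 24.0069. Change: 24.0069 − 12.0035 = 12.0035.

Δq_2* = 12.0035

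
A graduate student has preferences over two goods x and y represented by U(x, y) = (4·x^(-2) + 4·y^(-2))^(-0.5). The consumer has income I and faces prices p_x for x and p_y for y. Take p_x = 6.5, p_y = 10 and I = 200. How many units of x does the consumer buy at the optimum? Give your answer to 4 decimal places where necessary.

With the ratio pinned down, the budget gives x* = I/(p_x + p_y·(y/x)) and y* = (y/x)·x*.
Numerically y/x = 0.866239, so x* = 200/(6.5 + 10·0.866239) = 13.1905.

x* = 13.1905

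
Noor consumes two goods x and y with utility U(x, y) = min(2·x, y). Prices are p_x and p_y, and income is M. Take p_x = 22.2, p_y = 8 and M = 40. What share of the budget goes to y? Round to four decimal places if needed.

share on y = 0.4188

Demand: x*(p_x,p_y,M) = M/(p_x + 2·p_y), y* = 2·M/(p_x + 2·p_y).
Here 22.2 + 2·8 = 38.2, giving x* = 1.0471 and y* = 2.0942.
Expenditure on y: 8·2.0942 = 16.7539; share = 0.4188.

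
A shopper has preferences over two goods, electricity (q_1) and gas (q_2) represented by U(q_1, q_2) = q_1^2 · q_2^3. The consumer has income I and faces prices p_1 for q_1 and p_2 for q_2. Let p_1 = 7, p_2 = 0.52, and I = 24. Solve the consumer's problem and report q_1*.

MU_q_1/MU_q_2 = (2·q_2)/(3·q_1); tangency sets this equal to p_1/p_2.
So 2·p_2·q_2 = 3·p_1·q_1; combined with the budget, a share 0.4 of income goes to q_1.
Demand: q_1*(p_1,p_2,I) = 0.4·I/p_1 and q_2* = 0.6·I/p_2.
At p_1=7, p_2=0.52, I=24: q_1* = 0.4·24/7 = 1.3714.

q_1* = 1.3714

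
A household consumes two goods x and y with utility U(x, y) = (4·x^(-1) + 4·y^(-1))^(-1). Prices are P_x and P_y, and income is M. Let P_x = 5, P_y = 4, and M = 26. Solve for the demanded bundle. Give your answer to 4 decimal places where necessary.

x* = 2.7449, y* = 3.0689

MRS = MU_x/MU_y = (y/x)^(2). Set equal to P_x/P_y.
Hence y/x = (P_x/P_y)^(1/(2)), i.e. raised to the 0.5 power.
With the ratio pinned down, the budget gives x* = M/(P_x + P_y·(y/x)) and y* = (y/x)·x*.
Numerically y/x = 1.118034, so x* = 26/(5 + 4·1.118034) = 2.7449 and y* = 1.118034·2.7449 = 3.0689.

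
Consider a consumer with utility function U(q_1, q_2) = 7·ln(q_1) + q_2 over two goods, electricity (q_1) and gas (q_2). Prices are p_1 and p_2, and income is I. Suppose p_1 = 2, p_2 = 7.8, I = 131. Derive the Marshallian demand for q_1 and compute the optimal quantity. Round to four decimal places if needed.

q_1* = 27.3

So q_1*(p_1,p_2) = 7·p_2/p_1, independent of income; and q_2* = (I − 7·p_2)/p_2.
At the given prices: q_1* = 7·7.8/2 = 27.3.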